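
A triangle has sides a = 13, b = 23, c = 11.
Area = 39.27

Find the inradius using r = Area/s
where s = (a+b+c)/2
s = (13 + 23 + 11)/2 = 47/2 = 23.5
r = Area/s = 39.27/23.5 ≈ 1.67106

r = 1.671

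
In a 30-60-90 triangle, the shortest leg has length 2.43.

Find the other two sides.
In a 30-60-90 triangle the sides are in ratio 1 : √3 : 2 (short leg : long leg : hypotenuse).
Long leg = 2.43·√3 ≈ 2.43·1.73205 ≈ 4.20888
Hypotenuse = 2·2.43 = 4.86

Long leg = 2.43√3 = 4.209, Hypotenuse = 4.86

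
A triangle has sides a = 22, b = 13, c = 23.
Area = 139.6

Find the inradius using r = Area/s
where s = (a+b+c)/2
s = (22 + 13 + 23)/2 = 58/2 = 29
r = Area/s = 139.6/29 ≈ 4.81379

r = 4.814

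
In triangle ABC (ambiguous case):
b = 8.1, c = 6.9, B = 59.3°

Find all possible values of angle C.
b/sin(B) = c/sin(C)  ⇒  sin(C) = c·sin(B)/b = 6.9·sin(59.3°)/8.1
sin(59.3°) ≈ 0.859852
sin(C) ≈ 6.9·0.859852/8.1 ≈ 5.93298/8.1 ≈ 0.732467
Candidate 1: C₁ = arcsin(0.732467) ≈ 47.0936°  →  A = 180° − 59.3° − 47.0936° ≈ 73.6064° > 0, valid
Candidate 2: C₂ = 180° − C₁ ≈ 132.906°  →  A = 180° − 59.3° − 132.906° ≈ -12.2064° ≤ 0, not a valid triangle

C = 47.09° (one solution)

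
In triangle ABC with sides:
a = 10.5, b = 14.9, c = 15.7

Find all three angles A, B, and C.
Law of cosines for each angle (a² = 110.25, b² = 222.01, c² = 246.49):
cos(A) = (b² + c² − a²)/(2bc) = (222.01 + 246.49 − 110.25)/(2·14.9·15.7) = 358.25/467.86 ≈ 0.765721  ⇒  A ≈ 40.0289°
cos(B) = (a² + c² − b²)/(2ac) = (110.25 + 246.49 − 222.01)/(2·10.5·15.7) = 134.73/329.7 ≈ 0.408644  ⇒  B ≈ 65.8803°
cos(C) = (a² + b² − c²)/(2ab) = (110.25 + 222.01 − 246.49)/(2·10.5·14.9) = 85.77/312.9 ≈ 0.274113  ⇒  C ≈ 74.0908°
Check: A + B + C ≈ 180°

A = 40.03°, B = 65.88°, C = 74.09°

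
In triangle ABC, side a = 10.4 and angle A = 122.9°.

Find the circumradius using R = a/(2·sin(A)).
R = a/(2·sin(A)) = 10.4/(2·sin(122.9°))
sin(122.9°) ≈ 0.83962
R ≈ 10.4/(2·0.83962) = 10.4/1.67924 ≈ 6.19328

R = 6.193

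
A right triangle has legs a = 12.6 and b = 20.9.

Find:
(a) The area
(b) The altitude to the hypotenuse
(a) The legs are perpendicular, so Area = ½·a·b = ½·12.6·20.9 = ½·263.34 = 131.67
(b) Hypotenuse c = √(a² + b²) = √(158.76 + 436.81) = √595.57 ≈ 24.4043
    Area = ½·c·h_c  ⇒  h_c = 2·Area/c = 263.34/24.4043 ≈ 10.7907

Area = 131.67, h_c = 10.79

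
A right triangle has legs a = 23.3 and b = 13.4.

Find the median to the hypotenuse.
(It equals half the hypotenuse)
Hypotenuse c = √(a² + b²) = √(542.89 + 179.56) = √722.45 ≈ 26.8784
Median to hypotenuse = c/2 ≈ 26.8784/2 ≈ 13.4392

Median = 13.44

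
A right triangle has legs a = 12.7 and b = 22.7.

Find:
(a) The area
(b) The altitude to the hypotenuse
(a) The legs are perpendicular, so Area = ½·a·b = ½·12.7·22.7 = ½·288.29 = 144.145
(b) Hypotenuse c = √(a² + b²) = √(161.29 + 515.29) = √676.58 ≈ 26.0112
    Area = ½·c·h_c  ⇒  h_c = 2·Area/c = 288.29/26.0112 ≈ 11.0833

Area = 144.145, h_c = 11.08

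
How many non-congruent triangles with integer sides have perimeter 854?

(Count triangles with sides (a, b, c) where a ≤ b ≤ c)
Let a ≤ b ≤ c with a + b + c = 854. The only binding inequality is a + b > c, i.e. 854 − c > c, so c < 854/2; and c ≥ 854/3 since c is the largest side.
So 285 ≤ c ≤ 426. For each c, b runs from ⌈(854 − c)/2⌉ up to c (then a = 854 − b − c satisfies 1 ≤ a ≤ b automatically), giving c − ⌈(854 − c)/2⌉ + 1 choices.
Summing over c: 1 + 3 + 4 + 6 + … + 211 + 213  (142 terms, c = 285, …, 426) = 15194
Check (closed form: nearest integer to p²/48 for even p, (p+3)²/48 for odd p): 854²/48 = 729316/48 ≈ 15194.08 → 15194

15194 triangles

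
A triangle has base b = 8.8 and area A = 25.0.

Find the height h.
A = ½·b·h  ⇒  h = 2A/b = 2·25.0/8.8 = 50/8.8 ≈ 5.68182

h = 5.682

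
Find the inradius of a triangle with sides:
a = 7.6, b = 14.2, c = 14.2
r = Area/s where s is the semi-perimeter.
s = (7.6 + 14.2 + 14.2)/2 = 36/2 = 18
Area = √(s(s−a)(s−b)(s−c)) = √(18·10.4·3.8·3.8) ≈ √2703.17 ≈ 51.992
r ≈ 51.992/18 ≈ 2.88844

r = 2.888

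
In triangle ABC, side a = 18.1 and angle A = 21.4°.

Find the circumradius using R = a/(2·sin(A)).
R = a/(2·sin(A)) = 18.1/(2·sin(21.4°))
sin(21.4°) ≈ 0.364877
R ≈ 18.1/(2·0.364877) = 18.1/0.729754 ≈ 24.8029

R = 24.8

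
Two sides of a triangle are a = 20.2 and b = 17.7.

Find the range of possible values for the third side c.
Triangle inequality: |a − b| < c < a + b
|a − b| = |20.2 − 17.7| = 2.5
a + b = 20.2 + 17.7 = 37.9

2.5 < c < 37.9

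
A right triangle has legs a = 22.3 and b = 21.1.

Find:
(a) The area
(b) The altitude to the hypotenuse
(a) The legs are perpendicular, so Area = ½·a·b = ½·22.3·21.1 = ½·470.53 = 235.265
(b) Hypotenuse c = √(a² + b²) = √(497.29 + 445.21) = √942.5 ≈ 30.7002
    Area = ½·c·h_c  ⇒  h_c = 2·Area/c = 470.53/30.7002 ≈ 15.3266

Area = 235.265, h_c = 15.33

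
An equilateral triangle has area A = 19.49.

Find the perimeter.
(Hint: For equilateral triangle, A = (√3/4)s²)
A = (√3/4)s²  ⇒  s² = 4A/√3 = 4·19.49/√3 = 77.96/1.73205 ≈ 45.0102
s ≈ √45.0102 ≈ 6.70897
Perimeter = 3s ≈ 3·6.70897 ≈ 20.1269

Perimeter = 20.13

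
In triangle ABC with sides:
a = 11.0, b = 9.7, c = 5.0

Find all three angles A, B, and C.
Law of cosines for each angle (a² = 121, b² = 94.09, c² = 25):
cos(A) = (b² + c² − a²)/(2bc) = (94.09 + 25 − 121)/(2·9.7·5.0) = -1.91/97 ≈ -0.0196907  ⇒  A ≈ 91.1283°
cos(B) = (a² + c² − b²)/(2ac) = (121 + 25 − 94.09)/(2·11.0·5.0) = 51.91/110 ≈ 0.471909  ⇒  B ≈ 61.8417°
cos(C) = (a² + b² − c²)/(2ab) = (121 + 94.09 − 25)/(2·11.0·9.7) = 190.09/213.4 ≈ 0.890769  ⇒  C ≈ 27.03°
Check: A + B + C ≈ 180°

A = 91.13°, B = 61.84°, C = 27.03°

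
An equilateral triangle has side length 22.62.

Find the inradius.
r = Area/s with s the semi-perimeter.
Area = (√3/4)·22.62² = (√3/4)·511.6644 ≈ 0.433013·511.6644 ≈ 221.557
s = 3·22.62/2 = 33.93
r ≈ 221.557/33.93 ≈ 6.52983
(Equivalently r = side/(2√3) = 22.62/3.4641 ≈ 6.52983.)

r = 6.53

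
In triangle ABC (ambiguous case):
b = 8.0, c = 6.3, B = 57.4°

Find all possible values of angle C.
b/sin(B) = c/sin(C)  ⇒  sin(C) = c·sin(B)/b = 6.3·sin(57.4°)/8.0
sin(57.4°) ≈ 0.842452
sin(C) ≈ 6.3·0.842452/8.0 ≈ 5.30745/8.0 ≈ 0.663431
Candidate 1: C₁ = arcsin(0.663431) ≈ 41.5621°  →  A = 180° − 57.4° − 41.5621° ≈ 81.0379° > 0, valid
Candidate 2: C₂ = 180° − C₁ ≈ 138.438°  →  A = 180° − 57.4° − 138.438° ≈ -15.8379° ≤ 0, not a valid triangle

C = 41.56° (one solution)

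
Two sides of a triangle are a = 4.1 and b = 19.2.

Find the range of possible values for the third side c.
Triangle inequality: |a − b| < c < a + b
|a − b| = |4.1 − 19.2| = 15.1
a + b = 4.1 + 19.2 = 23.3

15.1 < c < 23.3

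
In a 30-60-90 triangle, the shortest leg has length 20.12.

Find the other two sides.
In a 30-60-90 triangle the sides are in ratio 1 : √3 : 2 (short leg : long leg : hypotenuse).
Long leg = 20.12·√3 ≈ 20.12·1.73205 ≈ 34.8489
Hypotenuse = 2·20.12 = 40.24

Long leg = 20.12√3 = 34.85, Hypotenuse = 40.24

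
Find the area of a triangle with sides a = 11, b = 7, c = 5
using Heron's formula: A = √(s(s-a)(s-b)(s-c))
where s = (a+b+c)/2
s = (11 + 7 + 5)/2 = 23/2 = 11.5
s − a = 0.5, s − b = 4.5, s − c = 6.5
s(s−a)(s−b)(s−c) = 11.5·0.5·4.5·6.5 = 168.1875
Area = √168.1875 ≈ 12.9687

s = 11.5, Area = 12.97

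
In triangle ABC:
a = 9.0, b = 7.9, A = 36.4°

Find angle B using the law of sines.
a/sin(A) = b/sin(B)  ⇒  sin(B) = b·sin(A)/a = 7.9·sin(36.4°)/9.0
sin(36.4°) ≈ 0.593419
sin(B) ≈ 7.9·0.593419/9.0 ≈ 4.68801/9.0 ≈ 0.52089
B = arcsin(0.52089) ≈ 31.392°
(Since b ≤ a we need B ≤ A, so the obtuse alternative 180° − 31.392° ≈ 148.608° is rejected.)

B = 31.39°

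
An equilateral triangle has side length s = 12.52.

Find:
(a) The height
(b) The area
(a) The height splits the triangle into two 30-60-90 halves: h = s·√3/2 = 12.52·1.73205/2 ≈ 21.6853/2 ≈ 10.8426
(b) Area = (√3/4)·s² = (√3/4)·12.52² = (√3/4)·156.7504 ≈ 0.433013·156.7504 ≈ 67.8749

Height = 10.84, Area = 67.87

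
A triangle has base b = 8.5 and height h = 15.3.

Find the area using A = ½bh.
A = ½·b·h = ½·8.5·15.3 = ½·130.05 = 65.025

Area = 65.025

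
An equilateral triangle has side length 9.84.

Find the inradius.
r = Area/s with s the semi-perimeter.
Area = (√3/4)·9.84² = (√3/4)·96.8256 ≈ 0.433013·96.8256 ≈ 41.9267
s = 3·9.84/2 = 14.76
r ≈ 41.9267/14.76 ≈ 2.84056
(Equivalently r = side/(2√3) = 9.84/3.4641 ≈ 2.84056.)

r = 2.841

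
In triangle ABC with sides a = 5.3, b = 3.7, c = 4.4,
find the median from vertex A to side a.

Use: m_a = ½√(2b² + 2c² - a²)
m_a = ½√(2·3.7² + 2·4.4² − 5.3²) = ½√(2·13.69 + 2·19.36 − 28.09) = ½√(27.38 + 38.72 − 28.09) = ½√38.01
√38.01 ≈ 6.16523, so m_a ≈ 3.08261

m_a = 3.083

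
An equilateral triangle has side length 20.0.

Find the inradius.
r = Area/s with s the semi-perimeter.
Area = (√3/4)·20.0² = (√3/4)·400 ≈ 0.433013·400 ≈ 173.205
s = 3·20.0/2 = 30
r ≈ 173.205/30 ≈ 5.7735
(Equivalently r = side/(2√3) = 20.0/3.4641 ≈ 5.7735.)

r = 5.774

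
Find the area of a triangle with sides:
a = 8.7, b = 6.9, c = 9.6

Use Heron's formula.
s = (8.7 + 6.9 + 9.6)/2 = 25.2/2 = 12.6
s − a = 3.9, s − b = 5.7, s − c = 3
s(s−a)(s−b)(s−c) = 12.6·3.9·5.7·3 ≈ 840.294
Area = √840.294 ≈ 28.9878

Area = 28.99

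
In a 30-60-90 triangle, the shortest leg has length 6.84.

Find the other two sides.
In a 30-60-90 triangle the sides are in ratio 1 : √3 : 2 (short leg : long leg : hypotenuse).
Long leg = 6.84·√3 ≈ 6.84·1.73205 ≈ 11.8472
Hypotenuse = 2·6.84 = 13.68

Long leg = 6.84√3 = 11.85, Hypotenuse = 13.68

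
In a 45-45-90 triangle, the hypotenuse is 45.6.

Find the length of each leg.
In a 45-45-90 triangle hypotenuse = leg·√2, so leg = hypotenuse/√2.
Leg = 45.6/√2 ≈ 45.6/1.41421 ≈ 32.2441

Each leg = 32.24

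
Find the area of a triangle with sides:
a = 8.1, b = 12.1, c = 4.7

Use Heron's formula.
s = (8.1 + 12.1 + 4.7)/2 = 24.9/2 = 12.45
s − a = 4.35, s − b = 0.35, s − c = 7.75
s(s−a)(s−b)(s−c) = 12.45·4.35·0.35·7.75 ≈ 146.902
Area = √146.902 ≈ 12.1203

Area = 12.12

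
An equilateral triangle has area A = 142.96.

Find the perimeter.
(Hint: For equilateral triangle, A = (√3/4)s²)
A = (√3/4)s²  ⇒  s² = 4A/√3 = 4·142.96/√3 = 571.84/1.73205 ≈ 330.152
s ≈ √330.152 ≈ 18.1701
Perimeter = 3s ≈ 3·18.1701 ≈ 54.5103

Perimeter = 54.51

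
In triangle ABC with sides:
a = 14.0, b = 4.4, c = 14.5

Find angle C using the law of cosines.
c² = a² + b² − 2ab·cos(C)  ⇒  cos(C) = (a² + b² − c²)/(2ab)
cos(C) = (14.0² + 4.4² − 14.5²)/(2·14.0·4.4) = (196 + 19.36 − 210.25)/123.2 = 5.11/123.2 ≈ 0.0414773
C = arccos(0.0414773) ≈ 87.6228°

C = 87.62°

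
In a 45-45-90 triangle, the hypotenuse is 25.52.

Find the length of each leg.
In a 45-45-90 triangle hypotenuse = leg·√2, so leg = hypotenuse/√2.
Leg = 25.52/√2 ≈ 25.52/1.41421 ≈ 18.0454

Each leg = 18.05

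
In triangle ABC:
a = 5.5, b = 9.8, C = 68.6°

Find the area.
Two sides and the included angle (SAS): A = ½·a·b·sin(C) = ½·5.5·9.8·sin(68.6°)
sin(68.6°) ≈ 0.931056
A ≈ ½·53.9·0.931056 = 26.95·0.931056 ≈ 25.092

Area = 25.09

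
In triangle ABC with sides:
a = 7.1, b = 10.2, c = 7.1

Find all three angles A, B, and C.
Law of cosines for each angle (a² = 50.41, b² = 104.04, c² = 50.41):
cos(A) = (b² + c² − a²)/(2bc) = (104.04 + 50.41 − 50.41)/(2·10.2·7.1) = 104.04/144.84 ≈ 0.71831  ⇒  A ≈ 44.0849°
cos(B) = (a² + c² − b²)/(2ac) = (50.41 + 50.41 − 104.04)/(2·7.1·7.1) = -3.22/100.82 ≈ -0.0319381  ⇒  B ≈ 91.8302°
cos(C) = (a² + b² − c²)/(2ab) = (50.41 + 104.04 − 50.41)/(2·7.1·10.2) = 104.04/144.84 ≈ 0.71831  ⇒  C ≈ 44.0849°
Check: A + B + C ≈ 180°

A = 44.08°, B = 91.83°, C = 44.08°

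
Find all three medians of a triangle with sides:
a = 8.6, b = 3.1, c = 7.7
Median formula: m_a = ½√(2b² + 2c² − a²) (and cyclically). a² = 73.96, b² = 9.61, c² = 59.29.
m_a = ½√(2·9.61 + 2·59.29 − 73.96) = ½√63.84 ≈ ½·7.98999 ≈ 3.995
m_b = ½√(2·73.96 + 2·59.29 − 9.61) = ½√256.89 ≈ ½·16.0278 ≈ 8.01389
m_c = ½√(2·73.96 + 2·9.61 − 59.29) = ½√107.85 ≈ ½·10.3851 ≈ 5.19254

m_a = 3.995, m_b = 8.014, m_c = 5.193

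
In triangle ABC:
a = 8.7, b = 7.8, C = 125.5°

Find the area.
Two sides and the included angle (SAS): A = ½·a·b·sin(C) = ½·8.7·7.8·sin(125.5°)
sin(125.5°) ≈ 0.814116
A ≈ ½·67.86·0.814116 = 33.93·0.814116 ≈ 27.6229

Area = 27.62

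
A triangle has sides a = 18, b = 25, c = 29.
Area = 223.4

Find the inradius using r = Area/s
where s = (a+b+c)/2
s = (18 + 25 + 29)/2 = 72/2 = 36
r = Area/s = 223.4/36 ≈ 6.20556

r = 6.206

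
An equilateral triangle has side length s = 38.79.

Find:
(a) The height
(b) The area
(a) The height splits the triangle into two 30-60-90 halves: h = s·√3/2 = 38.79·1.73205/2 ≈ 67.1863/2 ≈ 33.5931
(b) Area = (√3/4)·s² = (√3/4)·38.79² = (√3/4)·1504.6641 ≈ 0.433013·1504.6641 ≈ 651.539

Height = 33.59, Area = 651.5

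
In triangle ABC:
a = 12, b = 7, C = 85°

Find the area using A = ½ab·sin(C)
A = ½·a·b·sin(C) = ½·12·7·sin(85°)
sin(85°) ≈ 0.996195
A ≈ ½·84·0.996195 = 42·0.996195 ≈ 41.8402

Area = 41.84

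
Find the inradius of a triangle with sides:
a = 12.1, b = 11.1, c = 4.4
r = Area/s where s is the semi-perimeter.
s = (12.1 + 11.1 + 4.4)/2 = 27.6/2 = 13.8
Area = √(s(s−a)(s−b)(s−c)) = √(13.8·1.7·2.7·9.4) ≈ √595.415 ≈ 24.4011
r ≈ 24.4011/13.8 ≈ 1.7682

r = 1.768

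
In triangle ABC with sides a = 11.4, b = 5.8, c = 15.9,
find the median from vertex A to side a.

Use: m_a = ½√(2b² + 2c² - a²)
m_a = ½√(2·5.8² + 2·15.9² − 11.4²) = ½√(2·33.64 + 2·252.81 − 129.96) = ½√(67.28 + 505.62 − 129.96) = ½√442.94
√442.94 ≈ 21.0461, so m_a ≈ 10.5231

m_a = 10.52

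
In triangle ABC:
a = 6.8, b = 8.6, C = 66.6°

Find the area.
Two sides and the included angle (SAS): A = ½·a·b·sin(C) = ½·6.8·8.6·sin(66.6°)
sin(66.6°) ≈ 0.917755
A ≈ ½·58.48·0.917755 = 29.24·0.917755 ≈ 26.8351

Area = 26.84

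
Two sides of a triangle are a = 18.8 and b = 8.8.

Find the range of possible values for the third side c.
Triangle inequality: |a − b| < c < a + b
|a − b| = |18.8 − 8.8| = 10
a + b = 18.8 + 8.8 = 27.6

10 < c < 27.6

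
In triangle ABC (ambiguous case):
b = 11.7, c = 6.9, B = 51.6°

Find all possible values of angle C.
b/sin(B) = c/sin(C)  ⇒  sin(C) = c·sin(B)/b = 6.9·sin(51.6°)/11.7
sin(51.6°) ≈ 0.783693
sin(C) ≈ 6.9·0.783693/11.7 ≈ 5.40748/11.7 ≈ 0.462178
Candidate 1: C₁ = arcsin(0.462178) ≈ 27.5278°  →  A = 180° − 51.6° − 27.5278° ≈ 100.872° > 0, valid
Candidate 2: C₂ = 180° − C₁ ≈ 152.472°  →  A = 180° − 51.6° − 152.472° ≈ -24.0722° ≤ 0, not a valid triangle

C = 27.53° (one solution)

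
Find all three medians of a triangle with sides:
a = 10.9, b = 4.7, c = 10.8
Median formula: m_a = ½√(2b² + 2c² − a²) (and cyclically). a² = 118.81, b² = 22.09, c² = 116.64.
m_a = ½√(2·22.09 + 2·116.64 − 118.81) = ½√158.65 ≈ ½·12.5956 ≈ 6.29782
m_b = ½√(2·118.81 + 2·116.64 − 22.09) = ½√448.81 ≈ ½·21.1851 ≈ 10.5926
m_c = ½√(2·118.81 + 2·22.09 − 116.64) = ½√165.16 ≈ ½·12.8515 ≈ 6.42573

m_a = 6.298, m_b = 10.59, m_c = 6.426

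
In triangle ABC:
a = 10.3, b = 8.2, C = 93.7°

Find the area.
Two sides and the included angle (SAS): A = ½·a·b·sin(C) = ½·10.3·8.2·sin(93.7°)
sin(93.7°) ≈ 0.997916
A ≈ ½·84.46·0.997916 = 42.23·0.997916 ≈ 42.142

Area = 42.14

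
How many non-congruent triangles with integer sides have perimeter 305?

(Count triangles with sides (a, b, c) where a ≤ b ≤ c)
Let a ≤ b ≤ c with a + b + c = 305. The only binding inequality is a + b > c, i.e. 305 − c > c, so c < 305/2; and c ≥ 305/3 since c is the largest side.
So 102 ≤ c ≤ 152. For each c, b runs from ⌈(305 − c)/2⌉ up to c (then a = 305 − b − c satisfies 1 ≤ a ≤ b automatically), giving c − ⌈(305 − c)/2⌉ + 1 choices.
Summing over c: 1 + 3 + 4 + 6 + … + 75 + 76  (51 terms, c = 102, …, 152) = 1976
Check (closed form: nearest integer to p²/48 for even p, (p+3)²/48 for odd p): (305+3)²/48 = 308²/48 = 94864/48 ≈ 1976.33 → 1976

1976 triangles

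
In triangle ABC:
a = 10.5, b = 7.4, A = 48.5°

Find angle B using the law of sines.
a/sin(A) = b/sin(B)  ⇒  sin(B) = b·sin(A)/a = 7.4·sin(48.5°)/10.5
sin(48.5°) ≈ 0.748956
sin(B) ≈ 7.4·0.748956/10.5 ≈ 5.54227/10.5 ≈ 0.527835
B = arcsin(0.527835) ≈ 31.8593°
(Since b ≤ a we need B ≤ A, so the obtuse alternative 180° − 31.8593° ≈ 148.141° is rejected.)

B = 31.86°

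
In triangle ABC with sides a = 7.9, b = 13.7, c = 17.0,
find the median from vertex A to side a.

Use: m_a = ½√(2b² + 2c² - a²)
m_a = ½√(2·13.7² + 2·17.0² − 7.9²) = ½√(2·187.69 + 2·289 − 62.41) = ½√(375.38 + 578 − 62.41) = ½√890.97
√890.97 ≈ 29.8491, so m_a ≈ 14.9246

m_a = 14.92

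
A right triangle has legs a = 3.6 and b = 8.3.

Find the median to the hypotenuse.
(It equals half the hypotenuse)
Hypotenuse c = √(a² + b²) = √(12.96 + 68.89) = √81.85 ≈ 9.0471
Median to hypotenuse = c/2 ≈ 9.0471/2 ≈ 4.52355

Median = 4.524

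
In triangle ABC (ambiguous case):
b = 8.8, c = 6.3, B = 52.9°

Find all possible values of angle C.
b/sin(B) = c/sin(C)  ⇒  sin(C) = c·sin(B)/b = 6.3·sin(52.9°)/8.8
sin(52.9°) ≈ 0.797584
sin(C) ≈ 6.3·0.797584/8.8 ≈ 5.02478/8.8 ≈ 0.570998
Candidate 1: C₁ = arcsin(0.570998) ≈ 34.8198°  →  A = 180° − 52.9° − 34.8198° ≈ 92.2802° > 0, valid
Candidate 2: C₂ = 180° − C₁ ≈ 145.18°  →  A = 180° − 52.9° − 145.18° ≈ -18.0802° ≤ 0, not a valid triangle

C = 34.82° (one solution)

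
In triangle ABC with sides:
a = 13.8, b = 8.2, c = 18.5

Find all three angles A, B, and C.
Law of cosines for each angle (a² = 190.44, b² = 67.24, c² = 342.25):
cos(A) = (b² + c² − a²)/(2bc) = (67.24 + 342.25 − 190.44)/(2·8.2·18.5) = 219.05/303.4 ≈ 0.721984  ⇒  A ≈ 43.7815°
cos(B) = (a² + c² − b²)/(2ac) = (190.44 + 342.25 − 67.24)/(2·13.8·18.5) = 465.45/510.6 ≈ 0.911575  ⇒  B ≈ 24.2761°
cos(C) = (a² + b² − c²)/(2ab) = (190.44 + 67.24 − 342.25)/(2·13.8·8.2) = -84.57/226.32 ≈ -0.373674  ⇒  C ≈ 111.942°
Check: A + B + C ≈ 180°

A = 43.78°, B = 24.28°, C = 111.9°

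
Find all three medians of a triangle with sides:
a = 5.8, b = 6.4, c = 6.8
Median formula: m_a = ½√(2b² + 2c² − a²) (and cyclically). a² = 33.64, b² = 40.96, c² = 46.24.
m_a = ½√(2·40.96 + 2·46.24 − 33.64) = ½√140.76 ≈ ½·11.8642 ≈ 5.93212
m_b = ½√(2·33.64 + 2·46.24 − 40.96) = ½√118.8 ≈ ½·10.8995 ≈ 5.44977
m_c = ½√(2·33.64 + 2·40.96 − 46.24) = ½√102.96 ≈ ½·10.1469 ≈ 5.07346

m_a = 5.932, m_b = 5.45, m_c = 5.073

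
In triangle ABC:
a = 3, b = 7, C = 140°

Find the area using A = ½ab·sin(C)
A = ½·a·b·sin(C) = ½·3·7·sin(140°)
sin(140°) ≈ 0.642788
A ≈ ½·21·0.642788 = 10.5·0.642788 ≈ 6.74927

Area = 6.749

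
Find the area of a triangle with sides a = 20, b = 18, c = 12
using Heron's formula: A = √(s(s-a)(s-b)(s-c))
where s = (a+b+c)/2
s = (20 + 18 + 12)/2 = 50/2 = 25
s − a = 5, s − b = 7, s − c = 13
s(s−a)(s−b)(s−c) = 25·5·7·13 = 11375
Area = √11375 ≈ 106.654

s = 25.0, Area = 106.7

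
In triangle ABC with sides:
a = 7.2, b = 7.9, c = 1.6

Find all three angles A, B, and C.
Law of cosines for each angle (a² = 51.84, b² = 62.41, c² = 2.56):
cos(A) = (b² + c² − a²)/(2bc) = (62.41 + 2.56 − 51.84)/(2·7.9·1.6) = 13.13/25.28 ≈ 0.519383  ⇒  A ≈ 58.7091°
cos(B) = (a² + c² − b²)/(2ac) = (51.84 + 2.56 − 62.41)/(2·7.2·1.6) = -8.01/23.04 ≈ -0.347656  ⇒  B ≈ 110.344°
cos(C) = (a² + b² − c²)/(2ab) = (51.84 + 62.41 − 2.56)/(2·7.2·7.9) = 111.69/113.76 ≈ 0.981804  ⇒  C ≈ 10.9468°
Check: A + B + C ≈ 180°

A = 58.71°, B = 110.3°, C = 10.95°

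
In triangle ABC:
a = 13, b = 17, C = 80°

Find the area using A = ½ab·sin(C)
A = ½·a·b·sin(C) = ½·13·17·sin(80°)
sin(80°) ≈ 0.984808
A ≈ ½·221·0.984808 = 110.5·0.984808 ≈ 108.821

Area = 108.8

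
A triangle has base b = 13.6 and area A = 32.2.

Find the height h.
A = ½·b·h  ⇒  h = 2A/b = 2·32.2/13.6 = 64.4/13.6 ≈ 4.73529

h = 4.735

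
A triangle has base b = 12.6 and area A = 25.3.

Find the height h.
A = ½·b·h  ⇒  h = 2A/b = 2·25.3/12.6 = 50.6/12.6 ≈ 4.01587

h = 4.016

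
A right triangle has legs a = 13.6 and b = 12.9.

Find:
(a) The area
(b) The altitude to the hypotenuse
(a) The legs are perpendicular, so Area = ½·a·b = ½·13.6·12.9 = ½·175.44 = 87.72
(b) Hypotenuse c = √(a² + b²) = √(184.96 + 166.41) = √351.37 ≈ 18.7449
    Area = ½·c·h_c  ⇒  h_c = 2·Area/c = 175.44/18.7449 ≈ 9.35936

Area = 87.72, h_c = 9.359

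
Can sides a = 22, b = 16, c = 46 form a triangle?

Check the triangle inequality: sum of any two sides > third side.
a + b vs c: 22 + 16 = 38 ≤ 46  ✗
a + c vs b: 22 + 46 = 68 > 16  ✓
b + c vs a: 16 + 46 = 62 > 22  ✓

No: 22 + 16 = 38 is not > 46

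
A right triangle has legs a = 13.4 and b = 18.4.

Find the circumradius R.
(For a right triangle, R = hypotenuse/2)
Hypotenuse c = √(a² + b²) = √(179.56 + 338.56) = √518.12 ≈ 22.7622
R = c/2 ≈ 22.7622/2 ≈ 11.3811

R = 11.38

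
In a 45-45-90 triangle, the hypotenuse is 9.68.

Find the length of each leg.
In a 45-45-90 triangle hypotenuse = leg·√2, so leg = hypotenuse/√2.
Leg = 9.68/√2 ≈ 9.68/1.41421 ≈ 6.84479

Each leg = 6.845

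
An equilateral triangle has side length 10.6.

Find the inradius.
r = Area/s with s the semi-perimeter.
Area = (√3/4)·10.6² = (√3/4)·112.36 ≈ 0.433013·112.36 ≈ 48.6533
s = 3·10.6/2 = 15.9
r ≈ 48.6533/15.9 ≈ 3.05996
(Equivalently r = side/(2√3) = 10.6/3.4641 ≈ 3.05996.)

r = 3.06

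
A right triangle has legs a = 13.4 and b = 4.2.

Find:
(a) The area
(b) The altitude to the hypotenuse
(a) The legs are perpendicular, so Area = ½·a·b = ½·13.4·4.2 = ½·56.28 = 28.14
(b) Hypotenuse c = √(a² + b²) = √(179.56 + 17.64) = √197.2 ≈ 14.0428
    Area = ½·c·h_c  ⇒  h_c = 2·Area/c = 56.28/14.0428 ≈ 4.00775

Area = 28.14, h_c = 4.008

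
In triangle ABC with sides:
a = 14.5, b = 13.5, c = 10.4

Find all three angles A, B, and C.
Law of cosines for each angle (a² = 210.25, b² = 182.25, c² = 108.16):
cos(A) = (b² + c² − a²)/(2bc) = (182.25 + 108.16 − 210.25)/(2·13.5·10.4) = 80.16/280.8 ≈ 0.28547  ⇒  A ≈ 73.4131°
cos(B) = (a² + c² − b²)/(2ac) = (210.25 + 108.16 − 182.25)/(2·14.5·10.4) = 136.16/301.6 ≈ 0.451459  ⇒  B ≈ 63.1627°
cos(C) = (a² + b² − c²)/(2ab) = (210.25 + 182.25 − 108.16)/(2·14.5·13.5) = 284.34/391.5 ≈ 0.726284  ⇒  C ≈ 43.4243°
Check: A + B + C ≈ 180°

A = 73.41°, B = 63.16°, C = 43.42°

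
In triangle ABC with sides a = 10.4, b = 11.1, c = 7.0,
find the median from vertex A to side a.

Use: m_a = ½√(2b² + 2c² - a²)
m_a = ½√(2·11.1² + 2·7.0² − 10.4²) = ½√(2·123.21 + 2·49 − 108.16) = ½√(246.42 + 98 − 108.16) = ½√236.26
√236.26 ≈ 15.3708, so m_a ≈ 7.68538

m_a = 7.685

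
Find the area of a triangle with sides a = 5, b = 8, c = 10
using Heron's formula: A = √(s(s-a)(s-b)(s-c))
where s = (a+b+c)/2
s = (5 + 8 + 10)/2 = 23/2 = 11.5
s − a = 6.5, s − b = 3.5, s − c = 1.5
s(s−a)(s−b)(s−c) = 11.5·6.5·3.5·1.5 = 392.4375
Area = √392.4375 ≈ 19.81

s = 11.5, Area = 19.81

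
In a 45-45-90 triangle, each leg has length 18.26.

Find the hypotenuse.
In a 45-45-90 triangle the sides are in ratio 1 : 1 : √2, so hypotenuse = leg·√2.
Hypotenuse = 18.26·√2 ≈ 18.26·1.41421 ≈ 25.8235

Hypotenuse = 18.26√2 = 25.82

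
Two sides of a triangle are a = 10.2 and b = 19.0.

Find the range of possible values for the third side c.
Triangle inequality: |a − b| < c < a + b
|a − b| = |10.2 − 19.0| = 8.8
a + b = 10.2 + 19.0 = 29.2

8.8 < c < 29.2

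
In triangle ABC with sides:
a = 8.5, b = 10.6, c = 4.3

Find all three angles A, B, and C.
Law of cosines for each angle (a² = 72.25, b² = 112.36, c² = 18.49):
cos(A) = (b² + c² − a²)/(2bc) = (112.36 + 18.49 − 72.25)/(2·10.6·4.3) = 58.6/91.16 ≈ 0.642826  ⇒  A ≈ 49.9971°
cos(B) = (a² + c² − b²)/(2ac) = (72.25 + 18.49 − 112.36)/(2·8.5·4.3) = -21.62/73.1 ≈ -0.295759  ⇒  B ≈ 107.203°
cos(C) = (a² + b² − c²)/(2ab) = (72.25 + 112.36 − 18.49)/(2·8.5·10.6) = 166.12/180.2 ≈ 0.921865  ⇒  C ≈ 22.7998°
Check: A + B + C ≈ 180°

A = 50°, B = 107.2°, C = 22.8°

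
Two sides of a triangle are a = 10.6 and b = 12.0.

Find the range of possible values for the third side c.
Triangle inequality: |a − b| < c < a + b
|a − b| = |10.6 − 12.0| = 1.4
a + b = 10.6 + 12.0 = 22.6

1.4 < c < 22.6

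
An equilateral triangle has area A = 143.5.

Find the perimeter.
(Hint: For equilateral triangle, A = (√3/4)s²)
A = (√3/4)s²  ⇒  s² = 4A/√3 = 4·143.5/√3 = 574/1.73205 ≈ 331.399
s ≈ √331.399 ≈ 18.2044
Perimeter = 3s ≈ 3·18.2044 ≈ 54.6131

Perimeter = 54.61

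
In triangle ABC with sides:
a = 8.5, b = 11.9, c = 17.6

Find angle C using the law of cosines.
c² = a² + b² − 2ab·cos(C)  ⇒  cos(C) = (a² + b² − c²)/(2ab)
cos(C) = (8.5² + 11.9² − 17.6²)/(2·8.5·11.9) = (72.25 + 141.61 − 309.76)/202.3 = -95.9/202.3 ≈ -0.474048
C = arccos(-0.474048) ≈ 118.297°

C = 118.3°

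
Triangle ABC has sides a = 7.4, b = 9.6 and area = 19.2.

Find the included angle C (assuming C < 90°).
Area = ½·a·b·sin(C)  ⇒  sin(C) = 2·Area/(a·b) = 2·19.2/(7.4·9.6) = 38.4/71.04 ≈ 0.540541
C = arcsin(0.540541) ≈ 32.7204° (taking the acute solution since C < 90°)

C = 32.72°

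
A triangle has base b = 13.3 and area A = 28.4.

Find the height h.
A = ½·b·h  ⇒  h = 2A/b = 2·28.4/13.3 = 56.8/13.3 ≈ 4.27068

h = 4.271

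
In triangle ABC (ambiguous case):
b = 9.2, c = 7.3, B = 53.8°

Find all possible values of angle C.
b/sin(B) = c/sin(C)  ⇒  sin(C) = c·sin(B)/b = 7.3·sin(53.8°)/9.2
sin(53.8°) ≈ 0.80696
sin(C) ≈ 7.3·0.80696/9.2 ≈ 5.89081/9.2 ≈ 0.640305
Candidate 1: C₁ = arcsin(0.640305) ≈ 39.8146°  →  A = 180° − 53.8° − 39.8146° ≈ 86.3854° > 0, valid
Candidate 2: C₂ = 180° − C₁ ≈ 140.185°  →  A = 180° − 53.8° − 140.185° ≈ -13.9854° ≤ 0, not a valid triangle

C = 39.81° (one solution)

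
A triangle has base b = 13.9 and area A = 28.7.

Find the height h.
A = ½·b·h  ⇒  h = 2A/b = 2·28.7/13.9 = 57.4/13.9 ≈ 4.1295

h = 4.129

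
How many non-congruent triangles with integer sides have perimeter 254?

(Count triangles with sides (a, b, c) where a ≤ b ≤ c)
Let a ≤ b ≤ c with a + b + c = 254. The only binding inequality is a + b > c, i.e. 254 − c > c, so c < 254/2; and c ≥ 254/3 since c is the largest side.
So 85 ≤ c ≤ 126. For each c, b runs from ⌈(254 − c)/2⌉ up to c (then a = 254 − b − c satisfies 1 ≤ a ≤ b automatically), giving c − ⌈(254 − c)/2⌉ + 1 choices.
Summing over c: 1 + 3 + 4 + 6 + … + 61 + 63  (42 terms, c = 85, …, 126) = 1344
Check (closed form: nearest integer to p²/48 for even p, (p+3)²/48 for odd p): 254²/48 = 64516/48 ≈ 1344.08 → 1344

1344 triangles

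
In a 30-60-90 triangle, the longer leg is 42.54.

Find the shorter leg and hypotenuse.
In a 30-60-90 triangle the sides are in ratio 1 : √3 : 2, so short leg = long leg/√3 and hypotenuse = 2·(short leg).
Short leg = 42.54/√3 ≈ 42.54/1.73205 ≈ 24.5605
Hypotenuse = 2·24.5605 ≈ 49.121

Short leg = 24.56, Hypotenuse = 49.12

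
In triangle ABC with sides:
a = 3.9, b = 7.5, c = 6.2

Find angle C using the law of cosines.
c² = a² + b² − 2ab·cos(C)  ⇒  cos(C) = (a² + b² − c²)/(2ab)
cos(C) = (3.9² + 7.5² − 6.2²)/(2·3.9·7.5) = (15.21 + 56.25 − 38.44)/58.5 = 33.02/58.5 ≈ 0.564444
C = arccos(0.564444) ≈ 55.6363°

C = 55.64°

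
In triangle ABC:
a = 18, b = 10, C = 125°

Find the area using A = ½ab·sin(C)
A = ½·a·b·sin(C) = ½·18·10·sin(125°)
sin(125°) ≈ 0.819152
A ≈ ½·180·0.819152 = 90·0.819152 ≈ 73.7237

Area = 73.72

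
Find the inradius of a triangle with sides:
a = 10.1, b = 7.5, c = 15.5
r = Area/s where s is the semi-perimeter.
s = (10.1 + 7.5 + 15.5)/2 = 33.1/2 = 16.55
Area = √(s(s−a)(s−b)(s−c)) = √(16.55·6.45·9.05·1.05) ≈ √1014.37 ≈ 31.8491
r ≈ 31.8491/16.55 ≈ 1.92442

r = 1.924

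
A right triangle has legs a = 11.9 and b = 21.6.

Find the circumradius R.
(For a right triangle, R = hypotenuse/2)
Hypotenuse c = √(a² + b²) = √(141.61 + 466.56) = √608.17 ≈ 24.6611
R = c/2 ≈ 24.6611/2 ≈ 12.3306

R = 12.33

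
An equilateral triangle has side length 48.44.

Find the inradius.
r = Area/s with s the semi-perimeter.
Area = (√3/4)·48.44² = (√3/4)·2346.4336 ≈ 0.433013·2346.4336 ≈ 1016.04
s = 3·48.44/2 = 72.66
r ≈ 1016.04/72.66 ≈ 13.9834
(Equivalently r = side/(2√3) = 48.44/3.4641 ≈ 13.9834.)

r = 13.98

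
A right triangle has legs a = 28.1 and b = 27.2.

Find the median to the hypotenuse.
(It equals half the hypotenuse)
Hypotenuse c = √(a² + b²) = √(789.61 + 739.84) = √1529.45 ≈ 39.1082
Median to hypotenuse = c/2 ≈ 39.1082/2 ≈ 19.5541

Median = 19.55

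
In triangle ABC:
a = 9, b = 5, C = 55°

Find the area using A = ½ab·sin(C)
A = ½·a·b·sin(C) = ½·9·5·sin(55°)
sin(55°) ≈ 0.819152
A ≈ ½·45·0.819152 = 22.5·0.819152 ≈ 18.4309

Area = 18.43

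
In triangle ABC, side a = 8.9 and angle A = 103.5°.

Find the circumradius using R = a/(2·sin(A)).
R = a/(2·sin(A)) = 8.9/(2·sin(103.5°))
sin(103.5°) ≈ 0.97237
R ≈ 8.9/(2·0.97237) = 8.9/1.94474 ≈ 4.57645

R = 4.576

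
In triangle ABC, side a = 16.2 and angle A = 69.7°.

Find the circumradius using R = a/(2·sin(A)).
R = a/(2·sin(A)) = 16.2/(2·sin(69.7°))
sin(69.7°) ≈ 0.937889
R ≈ 16.2/(2·0.937889) = 16.2/1.87578 ≈ 8.63642

R = 8.636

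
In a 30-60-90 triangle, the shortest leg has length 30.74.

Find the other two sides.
In a 30-60-90 triangle the sides are in ratio 1 : √3 : 2 (short leg : long leg : hypotenuse).
Long leg = 30.74·√3 ≈ 30.74·1.73205 ≈ 53.2432
Hypotenuse = 2·30.74 = 61.48

Long leg = 30.74√3 = 53.24, Hypotenuse = 61.48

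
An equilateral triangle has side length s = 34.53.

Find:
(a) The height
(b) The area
(a) The height splits the triangle into two 30-60-90 halves: h = s·√3/2 = 34.53·1.73205/2 ≈ 59.8077/2 ≈ 29.9039
(b) Area = (√3/4)·s² = (√3/4)·34.53² = (√3/4)·1192.3209 ≈ 0.433013·1192.3209 ≈ 516.29

Height = 29.9, Area = 516.3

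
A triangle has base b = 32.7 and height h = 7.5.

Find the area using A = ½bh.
A = ½·b·h = ½·32.7·7.5 = ½·245.25 = 122.625

Area = 122.625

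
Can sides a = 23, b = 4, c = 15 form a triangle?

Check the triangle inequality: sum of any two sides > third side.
a + b vs c: 23 + 4 = 27 > 15  ✓
a + c vs b: 23 + 15 = 38 > 4  ✓
b + c vs a: 4 + 15 = 19 ≤ 23  ✗

No: 4 + 15 = 19 is not > 23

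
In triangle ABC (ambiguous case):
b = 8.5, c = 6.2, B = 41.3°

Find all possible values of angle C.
b/sin(B) = c/sin(C)  ⇒  sin(C) = c·sin(B)/b = 6.2·sin(41.3°)/8.5
sin(41.3°) ≈ 0.660002
sin(C) ≈ 6.2·0.660002/8.5 ≈ 4.09201/8.5 ≈ 0.481413
Candidate 1: C₁ = arcsin(0.481413) ≈ 28.7777°  →  A = 180° − 41.3° − 28.7777° ≈ 109.922° > 0, valid
Candidate 2: C₂ = 180° − C₁ ≈ 151.222°  →  A = 180° − 41.3° − 151.222° ≈ -12.5223° ≤ 0, not a valid triangle

C = 28.78° (one solution)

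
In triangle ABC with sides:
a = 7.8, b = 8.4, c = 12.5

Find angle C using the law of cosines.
c² = a² + b² − 2ab·cos(C)  ⇒  cos(C) = (a² + b² − c²)/(2ab)
cos(C) = (7.8² + 8.4² − 12.5²)/(2·7.8·8.4) = (60.84 + 70.56 − 156.25)/131.04 = -24.85/131.04 ≈ -0.189637
C = arccos(-0.189637) ≈ 100.932°

C = 100.9°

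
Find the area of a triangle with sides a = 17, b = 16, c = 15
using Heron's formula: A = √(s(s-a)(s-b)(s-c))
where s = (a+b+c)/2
s = (17 + 16 + 15)/2 = 48/2 = 24
s − a = 7, s − b = 8, s − c = 9
s(s−a)(s−b)(s−c) = 24·7·8·9 = 12096
Area = √12096 ≈ 109.982

s = 24.0, Area = 110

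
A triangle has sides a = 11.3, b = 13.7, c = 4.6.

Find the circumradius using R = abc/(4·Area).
First find the area with Heron's formula.
s = (11.3 + 13.7 + 4.6)/2 = 14.8
Area = √(s(s−a)(s−b)(s−c)) = √(14.8·3.5·1.1·10.2) ≈ √581.196 ≈ 24.108
abc = 11.3·13.7·4.6 = 712.126
R = abc/(4·Area) ≈ 712.126/(4·24.108) = 712.126/96.432 ≈ 7.38475

R = 7.385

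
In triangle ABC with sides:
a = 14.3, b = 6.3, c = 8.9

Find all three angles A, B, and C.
Law of cosines for each angle (a² = 204.49, b² = 39.69, c² = 79.21):
cos(A) = (b² + c² − a²)/(2bc) = (39.69 + 79.21 − 204.49)/(2·6.3·8.9) = -85.59/112.14 ≈ -0.763242  ⇒  A ≈ 139.751°
cos(B) = (a² + c² − b²)/(2ac) = (204.49 + 79.21 − 39.69)/(2·14.3·8.9) = 244.01/254.54 ≈ 0.958631  ⇒  B ≈ 16.538°
cos(C) = (a² + b² − c²)/(2ab) = (204.49 + 39.69 − 79.21)/(2·14.3·6.3) = 164.97/180.18 ≈ 0.915584  ⇒  C ≈ 23.7111°
Check: A + B + C ≈ 180°

A = 139.8°, B = 16.54°, C = 23.71°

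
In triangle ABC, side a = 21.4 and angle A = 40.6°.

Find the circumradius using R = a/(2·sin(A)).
R = a/(2·sin(A)) = 21.4/(2·sin(40.6°))
sin(40.6°) ≈ 0.650774
R ≈ 21.4/(2·0.650774) = 21.4/1.30155 ≈ 16.442

R = 16.44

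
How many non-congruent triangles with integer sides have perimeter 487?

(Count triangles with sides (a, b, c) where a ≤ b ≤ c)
Let a ≤ b ≤ c with a + b + c = 487. The only binding inequality is a + b > c, i.e. 487 − c > c, so c < 487/2; and c ≥ 487/3 since c is the largest side.
So 163 ≤ c ≤ 243. For each c, b runs from ⌈(487 − c)/2⌉ up to c (then a = 487 − b − c satisfies 1 ≤ a ≤ b automatically), giving c − ⌈(487 − c)/2⌉ + 1 choices.
Summing over c: 2 + 3 + 5 + 6 + … + 120 + 122  (81 terms, c = 163, …, 243) = 5002
Check (closed form: nearest integer to p²/48 for even p, (p+3)²/48 for odd p): (487+3)²/48 = 490²/48 = 240100/48 ≈ 5002.08 → 5002

5002 triangles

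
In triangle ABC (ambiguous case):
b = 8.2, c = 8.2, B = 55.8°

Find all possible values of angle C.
b/sin(B) = c/sin(C)  ⇒  sin(C) = c·sin(B)/b = 8.2·sin(55.8°)/8.2
sin(55.8°) ≈ 0.827081
sin(C) ≈ 8.2·0.827081/8.2 ≈ 6.78206/8.2 ≈ 0.827081
Candidate 1: C₁ = arcsin(0.827081) ≈ 55.8°  →  A = 180° − 55.8° − 55.8° ≈ 68.4° > 0, valid
Candidate 2: C₂ = 180° − C₁ ≈ 124.2°  →  A = 180° − 55.8° − 124.2° ≈ 0° ≤ 0, not a valid triangle

C = 55.8° (one solution)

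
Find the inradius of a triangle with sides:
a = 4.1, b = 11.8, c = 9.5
r = Area/s where s is the semi-perimeter.
s = (4.1 + 11.8 + 9.5)/2 = 25.4/2 = 12.7
Area = √(s(s−a)(s−b)(s−c)) = √(12.7·8.6·0.9·3.2) ≈ √314.554 ≈ 17.7357
r ≈ 17.7357/12.7 ≈ 1.39651

r = 1.397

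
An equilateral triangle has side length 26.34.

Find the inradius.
r = Area/s with s the semi-perimeter.
Area = (√3/4)·26.34² = (√3/4)·693.7956 ≈ 0.433013·693.7956 ≈ 300.422
s = 3·26.34/2 = 39.51
r ≈ 300.422/39.51 ≈ 7.6037
(Equivalently r = side/(2√3) = 26.34/3.4641 ≈ 7.6037.)

r = 7.604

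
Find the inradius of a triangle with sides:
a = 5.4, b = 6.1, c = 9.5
r = Area/s where s is the semi-perimeter.
s = (5.4 + 6.1 + 9.5)/2 = 21/2 = 10.5
Area = √(s(s−a)(s−b)(s−c)) = √(10.5·5.1·4.4·1) ≈ √235.62 ≈ 15.3499
r ≈ 15.3499/10.5 ≈ 1.4619

r = 1.462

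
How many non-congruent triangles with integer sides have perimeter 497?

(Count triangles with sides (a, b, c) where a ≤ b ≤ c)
Let a ≤ b ≤ c with a + b + c = 497. The only binding inequality is a + b > c, i.e. 497 − c > c, so c < 497/2; and c ≥ 497/3 since c is the largest side.
So 166 ≤ c ≤ 248. For each c, b runs from ⌈(497 − c)/2⌉ up to c (then a = 497 − b − c satisfies 1 ≤ a ≤ b automatically), giving c − ⌈(497 − c)/2⌉ + 1 choices.
Summing over c: 1 + 3 + 4 + 6 + … + 123 + 124  (83 terms, c = 166, …, 248) = 5208
Check (closed form: nearest integer to p²/48 for even p, (p+3)²/48 for odd p): (497+3)²/48 = 500²/48 = 250000/48 ≈ 5208.33 → 5208

5208 triangles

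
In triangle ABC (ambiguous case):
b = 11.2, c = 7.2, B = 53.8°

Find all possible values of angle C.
b/sin(B) = c/sin(C)  ⇒  sin(C) = c·sin(B)/b = 7.2·sin(53.8°)/11.2
sin(53.8°) ≈ 0.80696
sin(C) ≈ 7.2·0.80696/11.2 ≈ 5.81011/11.2 ≈ 0.51876
Candidate 1: C₁ = arcsin(0.51876) ≈ 31.2491°  →  A = 180° − 53.8° − 31.2491° ≈ 94.9509° > 0, valid
Candidate 2: C₂ = 180° − C₁ ≈ 148.751°  →  A = 180° − 53.8° − 148.751° ≈ -22.5509° ≤ 0, not a valid triangle

C = 31.25° (one solution)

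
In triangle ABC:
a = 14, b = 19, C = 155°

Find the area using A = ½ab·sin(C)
A = ½·a·b·sin(C) = ½·14·19·sin(155°)
sin(155°) ≈ 0.422618
A ≈ ½·266·0.422618 = 133·0.422618 ≈ 56.2082

Area = 56.21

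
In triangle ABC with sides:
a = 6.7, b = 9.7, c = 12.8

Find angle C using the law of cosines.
c² = a² + b² − 2ab·cos(C)  ⇒  cos(C) = (a² + b² − c²)/(2ab)
cos(C) = (6.7² + 9.7² − 12.8²)/(2·6.7·9.7) = (44.89 + 94.09 − 163.84)/129.98 = -24.86/129.98 ≈ -0.19126
C = arccos(-0.19126) ≈ 101.026°

C = 101°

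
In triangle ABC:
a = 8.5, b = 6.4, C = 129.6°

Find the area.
Two sides and the included angle (SAS): A = ½·a·b·sin(C) = ½·8.5·6.4·sin(129.6°)
sin(129.6°) ≈ 0.770513
A ≈ ½·54.4·0.770513 = 27.2·0.770513 ≈ 20.958

Area = 20.96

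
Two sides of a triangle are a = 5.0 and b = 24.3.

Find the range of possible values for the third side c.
Triangle inequality: |a − b| < c < a + b
|a − b| = |5.0 − 24.3| = 19.3
a + b = 5.0 + 24.3 = 29.3

19.3 < c < 29.3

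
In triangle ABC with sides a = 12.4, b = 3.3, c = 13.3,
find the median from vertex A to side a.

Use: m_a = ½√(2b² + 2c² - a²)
m_a = ½√(2·3.3² + 2·13.3² − 12.4²) = ½√(2·10.89 + 2·176.89 − 153.76) = ½√(21.78 + 353.78 − 153.76) = ½√221.8
√221.8 ≈ 14.893, so m_a ≈ 7.44648

m_a = 7.446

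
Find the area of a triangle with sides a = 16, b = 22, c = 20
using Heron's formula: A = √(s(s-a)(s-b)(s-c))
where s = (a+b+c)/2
s = (16 + 22 + 20)/2 = 58/2 = 29
s − a = 13, s − b = 7, s − c = 9
s(s−a)(s−b)(s−c) = 29·13·7·9 = 23751
Area = √23751 ≈ 154.114

s = 29.0, Area = 154.1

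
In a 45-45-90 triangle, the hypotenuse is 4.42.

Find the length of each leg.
In a 45-45-90 triangle hypotenuse = leg·√2, so leg = hypotenuse/√2.
Leg = 4.42/√2 ≈ 4.42/1.41421 ≈ 3.12541

Each leg = 3.125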